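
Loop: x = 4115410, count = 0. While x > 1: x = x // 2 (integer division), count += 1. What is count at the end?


The variable x halves each step:
x = 4115410 -> 2057705 -> 1028852 -> 514426 -> 257213 -> 128606 -> 64303 -> 32151 -> 16075 -> 8037 -> 4018 -> 2009 -> 1004 -> 502 -> 251 -> 125 -> 62 -> 31 -> 15 -> 7 -> 3 -> 1
Number of halvings = floor(log2(4115410)) = 21


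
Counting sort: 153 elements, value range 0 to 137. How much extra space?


n = 153 (output array)
k = 138 (count array for 138 distinct values)
Extra space = 153 + 138 = 291


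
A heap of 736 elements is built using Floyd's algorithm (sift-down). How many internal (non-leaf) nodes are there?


Leaf nodes occupy roughly half the array.
Sift-down is called for each internal node, starting from the last one.
Internal nodes = floor(n/2) = floor(736/2) = 368


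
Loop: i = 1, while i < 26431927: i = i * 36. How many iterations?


i multiplies by 36 each step:
i = 1 -> 36 -> 1296 -> 46656 -> 1679616 -> 60466176 (stop)
Iterations = ceil(log_36(26431927)) = 5


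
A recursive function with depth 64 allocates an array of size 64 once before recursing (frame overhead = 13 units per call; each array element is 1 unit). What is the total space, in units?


Array allocation: 64 units (allocated once)
Stack frames: 64 deep * 13 per frame = 832 units
Total = 64 + 832 = 896


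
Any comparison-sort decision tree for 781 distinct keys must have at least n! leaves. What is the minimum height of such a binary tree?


A binary decision tree of height h has at most 2^h leaves and needs at least n! of them, so h >= ceil(log2(n!)).
781! is far too large to multiply out, so use Stirling's series:
  ln(n!) ~ n ln n - n + (1/2) ln(2 pi n) + 1/(12n)  (error below 1/(360 n^3), negligible here)
  ln(781) = 6.6605751
  n ln n = 781 * 6.6605751 = 5201.9092
  (1/2) ln(2 pi * 781) = (1/2) ln(4907.1677) = 4.2492
  1/(12*781) = 0.0001
  ln(781!) ~ 5201.9092 - 781 + 4.2492 + 0.0001 = 4425.1585
Convert to base 2: log2(781!) = 4425.1585 / ln 2 = 4425.1585 / 0.69314718 = 6384.1542
ceil(6384.1542) = 6385


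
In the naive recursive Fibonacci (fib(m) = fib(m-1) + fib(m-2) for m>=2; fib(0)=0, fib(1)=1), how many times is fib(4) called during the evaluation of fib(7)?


Let N(m) = number of times fib(m) is called while evaluating fib(7).
N(7) = 1 (the initial call).
N(6) = 1 (only fib(7) calls it).
For 1 <= m <= 5: fib(m) is called by fib(m+1) and fib(m+2), so
  N(m) = N(m+1) + N(m+2).
fib(0) is called only by fib(2), so N(0) = N(2).
Walk down from m=7:
  N(7)=1, N(6)=1, N(5)=2, N(4)=3
N(4) = 3


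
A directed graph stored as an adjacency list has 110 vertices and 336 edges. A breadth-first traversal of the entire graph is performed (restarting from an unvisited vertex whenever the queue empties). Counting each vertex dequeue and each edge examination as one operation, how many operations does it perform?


A full BFS traversal dequeues each vertex once and examines each edge once.
Vertex visits: 110
Edge visits: 336
V + E = 110 + 336 = 446


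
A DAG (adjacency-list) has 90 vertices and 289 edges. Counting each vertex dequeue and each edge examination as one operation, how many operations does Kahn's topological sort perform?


V = 90 (vertex processing)
E = 289 (edge processing)
V + E = 90 + 289 = 379


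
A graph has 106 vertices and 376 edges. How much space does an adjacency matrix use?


Adjacency matrix: V x V grid of entries
Space = V^2 = 106^2 = 106 * 106 = 11236


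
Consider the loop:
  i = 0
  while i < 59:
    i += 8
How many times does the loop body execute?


Starting at i = 0, each iteration adds 8.
Iterations until i >= 59:
  Iteration 1: i = 0 -> i = 8
  Iteration 2: i = 8 -> i = 16
  Iteration 3: i = 16 -> i = 24
  Iteration 4: i = 24 -> i = 32
  Iteration 5: i = 32 -> i = 40
  Iteration 6: i = 40 -> i = 48
  Iteration 7: i = 48 -> i = 56
  Iteration 8: i = 56 -> i = 64
Total iterations = ceil(59/8) = 8


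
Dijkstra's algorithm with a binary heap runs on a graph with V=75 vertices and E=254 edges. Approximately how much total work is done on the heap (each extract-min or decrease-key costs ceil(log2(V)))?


Dijkstra with a binary heap: each vertex is extracted once, each edge may relax once.
Each heap operation costs O(log V).
V + E = 75 + 254 = 329
ceil(log2(75)) = 7 (since 2^6 = 64 < 75 <= 128 = 2^7)
Total heap work = (V+E) * ceil(log2(V)) = 329 * 7 = 2303


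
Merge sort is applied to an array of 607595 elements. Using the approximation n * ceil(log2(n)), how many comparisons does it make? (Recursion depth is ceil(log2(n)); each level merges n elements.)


Merge sort divides the array into halves recursively.
Number of levels = ceil(log2(607595)) = 20
At each level, approximately n = 607595 comparisons are needed for merging.
Total comparisons ~ n * ceil(log2(n)) = 607595 * 20 = 12151900


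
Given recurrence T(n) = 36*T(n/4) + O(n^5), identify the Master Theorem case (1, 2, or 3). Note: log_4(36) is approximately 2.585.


Master Theorem parameters: a=36, b=4, c=5
log_b(a) = 2.585
Compare b^c with a: 4^5 = 1024 > 36, so c > log_b(a).
Comparing c=5 vs log_b(a)=2.585:
5 > 2.585 => Case 3
Result: T(n) = O(n^5)
Master Theorem case = 3


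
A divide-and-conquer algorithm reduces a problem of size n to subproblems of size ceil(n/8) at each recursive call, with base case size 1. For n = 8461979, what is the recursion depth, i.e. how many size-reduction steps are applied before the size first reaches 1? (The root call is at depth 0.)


Each step divides the size by 8 (rounding up); after k steps the size is ceil(n/8^k), which equals 1 exactly when 8^k >= n.
So the depth is the smallest k with 8^k >= 8461979, i.e. ceil(log_8(8461979)).
8^7 = 2097152 < 8461979 <= 16777216 = 8^8
Recursion depth = 8


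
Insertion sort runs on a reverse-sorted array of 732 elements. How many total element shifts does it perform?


Sum of shifts = 1 + 2 + 3 + ... + 731
= 732 * 731 / 2
= 535092 / 2
= 267546


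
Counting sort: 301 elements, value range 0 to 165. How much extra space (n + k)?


n = 301 (output array)
k = 166 (count array for 166 distinct values)
Extra space = 301 + 166 = 467


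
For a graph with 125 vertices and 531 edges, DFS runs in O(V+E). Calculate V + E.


A full DFS traversal visits each vertex once and examines each edge once.
V = 125
E = 531
Sum = 125 + 531 = 656


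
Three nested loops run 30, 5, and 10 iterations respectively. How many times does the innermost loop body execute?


Loop 1 (outermost): 30 iterations
Loop 2 (middle): 5 iterations per outer
Loop 3 (innermost): 10 iterations per middle
Total = 30 * 5 * 10 = 1500


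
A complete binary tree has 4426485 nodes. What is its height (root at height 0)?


In a complete binary tree, level k holds nodes 2^k .. 2^(k+1)-1 (1-indexed).
Height = floor(log2(n)) = floor(log2(4426485)) = 22
Check: 2^22 = 4194304 <= 4426485 < 8388608 = 2^23


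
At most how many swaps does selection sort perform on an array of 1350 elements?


Each of the 1349 passes places one element in its final position.
Pass 1: swap minimum into position 0
Pass 2: swap minimum of remaining into position 1
...
Pass 1349: last two elements, one swap
Maximum swaps = 1350 - 1 = 1349


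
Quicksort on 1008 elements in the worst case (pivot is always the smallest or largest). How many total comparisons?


In the worst case, each partition step picks the worst pivot:
  Partition 1: 1007 comparisons (n-1 elements to compare)
  Partition 2: 1006 comparisons
  Partition 3: 1005 comparisons
  Partition 4: 1004 comparisons
  Partition 5: 1003 comparisons
  ...
  Last partition: 0 comparisons
Total = (n-1) + (n-2) + ... + 1 + 0 = n*(n-1)/2
= 1008*1007/2 = 507528


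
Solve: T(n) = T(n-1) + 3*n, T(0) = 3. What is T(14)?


Expanding the recurrence:
T(14) = T(13) + 3*14
       = T(12) + 3*13 + 3*14
       ...
       = T(0) + 3*(1 + 2 + ... + 14)
       = 3 + 3 * 14*15/2
       = 3 + 3 * 105
       = 3 + 315 = 318


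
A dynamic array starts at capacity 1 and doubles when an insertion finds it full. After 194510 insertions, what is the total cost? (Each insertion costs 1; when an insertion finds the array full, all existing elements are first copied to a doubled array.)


Insertion cost: 194510 (one per element)
Resizes occur just before inserting elements 2, 3, 5, 9, ...
Elements copied at each resize: 1 + 2 + 4 + 8 + 16 + 32 + 64 + 128 + 256 + 512 + 1024 + 2048 + 4096 + 8192 + 16384 + 32768 + 65536 + 131072
Sum of copies = 262143 (geometric series: 2^k - 1)
Total = 194510 + 262143 = 456653


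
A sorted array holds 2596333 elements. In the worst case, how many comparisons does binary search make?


Halving sequence: 2596333 -> 1298166 -> 649083 -> 324541 -> 162270 -> 81135 -> 40567 -> 20283 -> 10141 -> 5070 -> 2535 -> 1267 -> 633 -> 316 -> 158 -> 79 -> 39 -> 19 -> 9 -> 4 -> 2 -> 1
Number of halvings = 21
Max comparisons = 21 + 1 = 22


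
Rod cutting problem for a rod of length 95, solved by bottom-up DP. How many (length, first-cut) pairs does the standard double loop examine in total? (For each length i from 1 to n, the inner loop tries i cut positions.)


For each subproblem length i = 1..95, the inner loop considers i possible first cuts.
Total = 1 + 2 + ... + 95
= 95*(95+1)/2
= 95*96/2 = 4560


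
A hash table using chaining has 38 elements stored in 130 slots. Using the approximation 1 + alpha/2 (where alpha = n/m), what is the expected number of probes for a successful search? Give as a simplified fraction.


Load factor alpha = n/m = 38/130
Expected probes = 1 + alpha/2 = 1 + 38/(2*130)
= 1 + 38/260
= 260/260 + 38/260
= 298/260
Simplify: 149/130


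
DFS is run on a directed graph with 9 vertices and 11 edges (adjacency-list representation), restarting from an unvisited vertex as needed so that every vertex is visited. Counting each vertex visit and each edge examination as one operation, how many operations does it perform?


A full DFS traversal processes each vertex exactly once (push/pop on stack).
Each directed edge is examined once.
V = 9, E = 11
V + E = 20


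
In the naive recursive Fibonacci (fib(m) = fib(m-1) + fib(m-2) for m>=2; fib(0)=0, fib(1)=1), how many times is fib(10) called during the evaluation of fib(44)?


Let N(m) = number of times fib(m) is called while evaluating fib(44).
N(44) = 1 (the initial call).
N(43) = 1 (only fib(44) calls it).
For 1 <= m <= 42: fib(m) is called by fib(m+1) and fib(m+2), so
  N(m) = N(m+1) + N(m+2).
fib(0) is called only by fib(2), so N(0) = N(2).
Walk down from m=44:
  N(44)=1, N(43)=1, N(42)=2, N(41)=3, N(40)=5, N(39)=8, N(38)=13, N(37)=21, N(36)=34, N(35)=55, N(34)=89, N(33)=144, N(32)=233, N(31)=377, N(30)=610, N(29)=987, N(28)=1597, N(27)=2584, N(26)=4181, N(25)=6765, N(24)=10946, N(23)=17711, N(22)=28657, N(21)=46368, N(20)=75025, N(19)=121393, N(18)=196418, N(17)=317811, N(16)=514229, N(15)=832040, N(14)=1346269, N(13)=2178309, N(12)=3524578, N(11)=5702887, N(10)=9227465
N(10) = 9227465


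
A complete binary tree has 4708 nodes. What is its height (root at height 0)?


In a complete binary tree, level k holds nodes 2^k .. 2^(k+1)-1 (1-indexed).
Height = floor(log2(n)) = floor(log2(4708)) = 12
Check: 2^12 = 4096 <= 4708 < 8192 = 2^13


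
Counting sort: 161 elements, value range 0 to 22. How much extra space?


n = 161 (output array)
k = 23 (count array for 23 distinct values)
Extra space = 161 + 23 = 184


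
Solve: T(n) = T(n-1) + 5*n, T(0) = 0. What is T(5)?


Expanding the recurrence:
T(5) = T(4) + 5*5
       = T(3) + 5*4 + 5*5
       ...
       = T(0) + 5*(1 + 2 + ... + 5)
       = 0 + 5 * 5*6/2
       = 0 + 5 * 15
       = 0 + 75 = 75


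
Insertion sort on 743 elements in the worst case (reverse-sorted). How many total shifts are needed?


In the worst case (reverse-sorted), each element shifts past all previous:
  Element 1: 1 shifts
  Element 2: 2 shifts
  Element 3: 3 shifts
  Element 4: 4 shifts
  Element 5: 5 shifts
  ...
  Element 742: 742 shifts
Total = 1 + 2 + ... + 742
= 743*(743-1)/2 = 275653


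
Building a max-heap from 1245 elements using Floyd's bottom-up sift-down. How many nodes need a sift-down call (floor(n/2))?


In a heap of 1245 elements (0-indexed array):
  Last element index: 1244
  Parent of last element: floor((1244 - 1) / 2) = 621
  Internal nodes: indices 0 to 621
  Count = floor(1245/2) = 622


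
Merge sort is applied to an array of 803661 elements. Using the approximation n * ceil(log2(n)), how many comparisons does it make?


Merge sort divides the array into halves recursively.
Number of levels = ceil(log2(803661)) = 20
At each level, approximately n = 803661 comparisons are needed for merging.
Total comparisons ~ n * ceil(log2(n)) = 803661 * 20 = 16073220


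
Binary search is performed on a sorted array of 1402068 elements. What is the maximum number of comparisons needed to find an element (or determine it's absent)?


Binary search halves the search space each comparison:
  Step 1: search space = 1402068 -> 701034
  Step 2: search space = 701034 -> 350517
  Step 3: search space = 350517 -> 175258
  Step 4: search space = 175258 -> 87629
  Step 5: search space = 87629 -> 43814
  Step 6: search space = 43814 -> 21907
  Step 7: search space = 21907 -> 10953
  Step 8: search space = 10953 -> 5476
  Step 9: search space = 5476 -> 2738
  Step 10: search space = 2738 -> 1369
  Step 11: search space = 1369 -> 684
  Step 12: search space = 684 -> 342
  Step 13: search space = 342 -> 171
  Step 14: search space = 171 -> 85
  Step 15: search space = 85 -> 42
  Step 16: search space = 42 -> 21
  Step 17: search space = 21 -> 10
  Step 18: search space = 10 -> 5
  Step 19: search space = 5 -> 2
  Step 20: search space = 2 -> 1
  Step 21: search space = 1 (final check)
Maximum comparisons = floor(log2(1402068)) + 1 = 20 + 1 = 21


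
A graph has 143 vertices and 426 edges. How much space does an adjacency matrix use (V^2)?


Adjacency matrix: V x V grid of entries
Space = V^2 = 143^2 = 143 * 143 = 20449


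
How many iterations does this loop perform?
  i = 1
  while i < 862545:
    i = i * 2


The loop variable doubles each iteration:
i = 1 -> 2 -> 4 -> 8 -> 16 -> 32 -> 64 -> 128 -> 256 -> 512 -> 1024 -> 2048 -> 4096 -> 8192 -> 16384 -> 32768 -> 65536 -> 131072 -> 262144 -> 524288 -> 1048576 (stop, 1048576 >= 862545)
Number of doublings = ceil(log2(862545)) = 20


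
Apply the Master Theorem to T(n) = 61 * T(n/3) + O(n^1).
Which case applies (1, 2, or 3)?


The Master Theorem: T(n) = a*T(n/b) + O(n^c)
  a = 61, b = 3, c = 1
log_b(a) = log_3(61) ~ 3.742
Compare b^c with a: 3^1 = 3 < 61, so c < log_b(a).
Since c < log_b(a), Case 1 applies.
T(n) = O(n^(log_3 61)) ~ O(n^3.742)
Master Theorem case = 1


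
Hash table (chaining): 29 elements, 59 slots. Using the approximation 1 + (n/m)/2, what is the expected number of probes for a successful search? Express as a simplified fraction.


Computing expected probes:
alpha = 29/59
= 1 + alpha/2
= 1 + 29/(2*59)
= (2*59 + 29) / (2*59)
= 147/118


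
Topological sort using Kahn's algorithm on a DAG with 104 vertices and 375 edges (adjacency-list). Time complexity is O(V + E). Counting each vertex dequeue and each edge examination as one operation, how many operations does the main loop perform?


Kahn's algorithm:
  1. Compute in-degrees: O(V + E)
  2. Process queue: each vertex dequeued once (O(V))
     each edge examined once (O(E))
Total = V + E = 104 + 375 = 479


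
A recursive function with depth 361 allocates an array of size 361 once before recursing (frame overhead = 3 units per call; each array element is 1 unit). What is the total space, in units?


Array allocation: 361 units (allocated once)
Stack frames: 361 deep * 3 per frame = 1083 units
Total = 361 + 1083 = 1444


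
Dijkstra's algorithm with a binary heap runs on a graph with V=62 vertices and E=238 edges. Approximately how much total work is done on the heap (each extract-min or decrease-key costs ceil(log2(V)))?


Dijkstra with a binary heap: each vertex is extracted once, each edge may relax once.
Each heap operation costs O(log V).
V + E = 62 + 238 = 300
ceil(log2(62)) = 6 (since 2^5 = 32 < 62 <= 64 = 2^6)
Total heap work = (V+E) * ceil(log2(V)) = 300 * 6 = 1800


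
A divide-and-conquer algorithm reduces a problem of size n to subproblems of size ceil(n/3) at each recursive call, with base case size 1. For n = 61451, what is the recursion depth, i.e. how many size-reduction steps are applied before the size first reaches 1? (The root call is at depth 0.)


Each step divides the size by 3 (rounding up); after k steps the size is ceil(n/3^k), which equals 1 exactly when 3^k >= n.
So the depth is the smallest k with 3^k >= 61451, i.e. ceil(log_3(61451)).
3^10 = 59049 < 61451 <= 177147 = 3^11
Recursion depth = 11


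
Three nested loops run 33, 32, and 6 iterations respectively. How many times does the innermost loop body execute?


Loop 1 (outermost): 33 iterations
Loop 2 (middle): 32 iterations per outer
Loop 3 (innermost): 6 iterations per middle
Total = 33 * 32 * 6 = 6336


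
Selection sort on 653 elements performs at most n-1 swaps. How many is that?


Each of the 652 passes places one element in its final position.
Pass 1: swap minimum into position 0
Pass 2: swap minimum of remaining into position 1
...
Pass 652: last two elements, one swap
Maximum swaps = 653 - 1 = 652


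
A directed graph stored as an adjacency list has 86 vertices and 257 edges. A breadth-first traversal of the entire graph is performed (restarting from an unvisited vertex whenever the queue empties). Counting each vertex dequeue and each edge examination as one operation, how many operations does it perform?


A full BFS traversal dequeues each vertex once and examines each edge once.
Vertex visits: 86
Edge visits: 257
V + E = 86 + 257 = 343


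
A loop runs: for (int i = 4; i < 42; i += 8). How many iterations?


Loop starts at i = 4, increments by 8, stops when i >= 42.
Number of iterations = ceil((42 - 4) / 8)
= ceil(38 / 8)
= 5


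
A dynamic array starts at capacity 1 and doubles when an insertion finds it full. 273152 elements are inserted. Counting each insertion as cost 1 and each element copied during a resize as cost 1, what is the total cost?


n = 273152
Insertion costs: 273152
Resizes copy 1, 2, 4, ... up to the largest power of 2 that is <= n-1 = 273151, i.e. 262144.
Copy costs = 1 + 2 + 4 + 8 + 16 + 32 + 64 + 128 + 256 + 512 + 1024 + 2048 + 4096 + 8192 + 16384 + 32768 + 65536 + 131072 + 262144 = 524287
Total = 273152 + 524287 = 797439


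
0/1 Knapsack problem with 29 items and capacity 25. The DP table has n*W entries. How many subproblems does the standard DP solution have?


The DP table is indexed by (item, capacity).
Rows: 29 items
Columns: 25 capacity values (1 to W)
Total subproblems = 29 * 25 = 725


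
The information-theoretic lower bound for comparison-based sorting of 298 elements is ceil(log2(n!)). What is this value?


A binary decision tree of height h has at most 2^h leaves and needs at least n! of them, so h >= ceil(log2(n!)).
298! is far too large to multiply out, so use Stirling's series:
  ln(n!) ~ n ln n - n + (1/2) ln(2 pi n) + 1/(12n)  (error below 1/(360 n^3), negligible here)
  ln(298) = 5.6970935
  n ln n = 298 * 5.6970935 = 1697.7339
  (1/2) ln(2 pi * 298) = (1/2) ln(1872.3892) = 3.7675
  1/(12*298) = 0.0003
  ln(298!) ~ 1697.7339 - 298 + 3.7675 + 0.0003 = 1403.5017
Convert to base 2: log2(298!) = 1403.5017 / ln 2 = 1403.5017 / 0.69314718 = 2024.8249
ceil(2024.8249) = 2025


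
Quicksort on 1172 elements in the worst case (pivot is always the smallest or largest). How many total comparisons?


In the worst case, each partition step picks the worst pivot:
  Partition 1: 1171 comparisons (n-1 elements to compare)
  Partition 2: 1170 comparisons
  Partition 3: 1169 comparisons
  Partition 4: 1168 comparisons
  Partition 5: 1167 comparisons
  ...
  Last partition: 0 comparisons
Total = (n-1) + (n-2) + ... + 1 + 0 = n*(n-1)/2
= 1172*1171/2 = 686206


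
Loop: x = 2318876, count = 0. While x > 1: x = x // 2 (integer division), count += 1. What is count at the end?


The variable x halves each step:
x = 2318876 -> 1159438 -> 579719 -> 289859 -> 144929 -> 72464 -> 36232 -> 18116 -> 9058 -> 4529 -> 2264 -> 1132 -> 566 -> 283 -> 141 -> 70 -> 35 -> 17 -> 8 -> 4 -> 2 -> 1
Number of halvings = floor(log2(2318876)) = 21


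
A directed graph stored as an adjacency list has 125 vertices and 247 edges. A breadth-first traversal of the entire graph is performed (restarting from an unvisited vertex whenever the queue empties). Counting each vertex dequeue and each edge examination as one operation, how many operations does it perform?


A full BFS traversal dequeues each vertex once and examines each edge once.
Vertex visits: 125
Edge visits: 247
V + E = 125 + 247 = 372


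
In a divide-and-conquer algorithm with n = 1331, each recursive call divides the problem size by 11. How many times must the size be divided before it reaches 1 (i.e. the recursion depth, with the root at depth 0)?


Number of divisions = log_11(1331)
Sizes: 1331 -> 121 -> 11 -> 1 (3 divisions)
Recursion depth = 3


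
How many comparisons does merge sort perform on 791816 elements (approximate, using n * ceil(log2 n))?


Recursion depth: ceil(log2(791816)) = 20
Each recursion level merges n = 791816 elements
Total = 791816 * 20 = 15836320


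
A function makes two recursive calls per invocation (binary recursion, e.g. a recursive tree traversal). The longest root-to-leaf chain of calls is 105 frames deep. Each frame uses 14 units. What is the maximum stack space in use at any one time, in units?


Binary recursion: the two calls run one after the other, so only one root-to-leaf chain of frames is on the stack at a time.
Maximum depth (longest chain) = 105 frames
Each frame = 14 units
Max stack space = 105 * 14 = 1470


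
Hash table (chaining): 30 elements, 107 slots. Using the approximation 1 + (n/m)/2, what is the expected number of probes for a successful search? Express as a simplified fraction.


Computing expected probes:
alpha = 30/107
= 1 + alpha/2
= 1 + 30/(2*107)
= (2*107 + 30) / (2*107)
= 244/214 = 122/107


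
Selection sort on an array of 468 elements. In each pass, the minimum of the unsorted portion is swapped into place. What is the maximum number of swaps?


Selection sort performs one swap per pass:
  Pass 1: find min in positions 0 to 467, swap with position 0
  Pass 2: find min in positions 1 to 467, swap with position 1
  Pass 3: find min in positions 2 to 467, swap with position 2
  Pass 4: find min in positions 3 to 467, swap with position 3
  Pass 5: find min in positions 4 to 467, swap with position 4
  ... (462 more passes)
Total passes (and swaps) = n - 1 = 468 - 1 = 467


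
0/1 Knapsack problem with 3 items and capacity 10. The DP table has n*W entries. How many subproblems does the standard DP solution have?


The DP table is indexed by (item, capacity).
Rows: 3 items
Columns: 10 capacity values (1 to W)
Total subproblems = 3 * 10 = 30


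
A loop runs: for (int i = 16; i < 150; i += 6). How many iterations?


Loop starts at i = 16, increments by 6, stops when i >= 150.
Number of iterations = ceil((150 - 16) / 6)
= ceil(134 / 6)
= 23


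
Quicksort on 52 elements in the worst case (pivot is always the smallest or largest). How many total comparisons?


In the worst case, each partition step picks the worst pivot:
  Partition 1: 51 comparisons (n-1 elements to compare)
  Partition 2: 50 comparisons
  Partition 3: 49 comparisons
  Partition 4: 48 comparisons
  Partition 5: 47 comparisons
  ...
  Last partition: 0 comparisons
Total = (n-1) + (n-2) + ... + 1 + 0 = n*(n-1)/2
= 52*51/2 = 1326


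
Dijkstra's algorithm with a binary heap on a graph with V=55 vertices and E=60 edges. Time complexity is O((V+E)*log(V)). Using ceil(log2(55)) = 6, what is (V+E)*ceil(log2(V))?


Dijkstra with a binary heap: each vertex is extracted once, each edge may relax once.
Each heap operation costs O(log V).
V + E = 55 + 60 = 115
ceil(log2(55)) = 6 (since 2^5 = 32 < 55 <= 64 = 2^6)
Total heap work = (V+E) * ceil(log2(V)) = 115 * 6 = 690


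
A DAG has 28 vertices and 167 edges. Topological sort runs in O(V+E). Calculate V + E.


V = 28 (vertex processing)
E = 167 (edge processing)
V + E = 28 + 167 = 195


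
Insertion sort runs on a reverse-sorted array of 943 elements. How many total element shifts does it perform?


Sum of shifts = 1 + 2 + 3 + ... + 942
= 943 * 942 / 2
= 888306 / 2
= 444153


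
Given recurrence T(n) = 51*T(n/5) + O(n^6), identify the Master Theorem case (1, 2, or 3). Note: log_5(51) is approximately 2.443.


Master Theorem parameters: a=51, b=5, c=6
log_b(a) = 2.443
Compare b^c with a: 5^6 = 15625 > 51, so c > log_b(a).
Comparing c=6 vs log_b(a)=2.443:
6 > 2.443 => Case 3
Result: T(n) = O(n^6)
Master Theorem case = 3


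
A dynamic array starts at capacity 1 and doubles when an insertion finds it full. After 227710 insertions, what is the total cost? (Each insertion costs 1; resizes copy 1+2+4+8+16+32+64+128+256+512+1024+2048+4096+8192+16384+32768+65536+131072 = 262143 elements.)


Insertion cost: 227710 (one per element)
Resizes occur just before inserting elements 2, 3, 5, 9, ...
Elements copied at each resize: 1 + 2 + 4 + 8 + 16 + 32 + 64 + 128 + 256 + 512 + 1024 + 2048 + 4096 + 8192 + 16384 + 32768 + 65536 + 131072
Sum of copies = 262143 (geometric series: 2^k - 1)
Total = 227710 + 262143 = 489853


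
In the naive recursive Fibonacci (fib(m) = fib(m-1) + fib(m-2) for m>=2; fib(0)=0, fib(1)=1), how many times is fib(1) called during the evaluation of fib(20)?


Let N(m) = number of times fib(m) is called while evaluating fib(20).
N(20) = 1 (the initial call).
N(19) = 1 (only fib(20) calls it).
For 1 <= m <= 18: fib(m) is called by fib(m+1) and fib(m+2), so
  N(m) = N(m+1) + N(m+2).
fib(0) is called only by fib(2), so N(0) = N(2).
Walk down from m=20:
  N(20)=1, N(19)=1, N(18)=2, N(17)=3, N(16)=5, N(15)=8, N(14)=13, N(13)=21, N(12)=34, N(11)=55, N(10)=89, N(9)=144, N(8)=233, N(7)=377, N(6)=610, N(5)=987, N(4)=1597, N(3)=2584, N(2)=4181, N(1)=6765
N(1) = 6765


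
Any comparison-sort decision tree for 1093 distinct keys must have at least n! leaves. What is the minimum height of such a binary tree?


A binary decision tree of height h has at most 2^h leaves and needs at least n! of them, so h >= ceil(log2(n!)).
1093! is far too large to multiply out, so use Stirling's series:
  ln(n!) ~ n ln n - n + (1/2) ln(2 pi n) + 1/(12n)  (error below 1/(360 n^3), negligible here)
  ln(1093) = 6.9966815
  n ln n = 1093 * 6.9966815 = 7647.3729
  (1/2) ln(2 pi * 1093) = (1/2) ln(6867.5215) = 4.4173
  1/(12*1093) = 0.0001
  ln(1093!) ~ 7647.3729 - 1093 + 4.4173 + 0.0001 = 6558.7903
Convert to base 2: log2(1093!) = 6558.7903 / ln 2 = 6558.7903 / 0.69314718 = 9462.3342
ceil(9462.3342) = 9463


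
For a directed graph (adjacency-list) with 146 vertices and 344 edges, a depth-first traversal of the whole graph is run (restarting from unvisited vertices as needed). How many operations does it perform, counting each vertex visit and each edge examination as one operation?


A full DFS traversal visits each vertex once and examines each edge once.
V = 146
E = 344
Sum = 146 + 344 = 490


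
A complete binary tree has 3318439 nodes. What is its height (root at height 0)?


In a complete binary tree, level k holds nodes 2^k .. 2^(k+1)-1 (1-indexed).
Height = floor(log2(n)) = floor(log2(3318439)) = 21
Check: 2^21 = 2097152 <= 3318439 < 4194304 = 2^22


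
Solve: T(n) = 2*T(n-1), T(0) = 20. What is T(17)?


Unrolling:
T(17) = 2*T(16) = 2^2*T(15) = ... = 2^17*T(0)
= 2^17 * 20
= 131072 * 20 = 2621440


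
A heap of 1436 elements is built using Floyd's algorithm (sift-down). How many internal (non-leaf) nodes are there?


Leaf nodes occupy roughly half the array.
Sift-down is called for each internal node, starting from the last one.
Internal nodes = floor(n/2) = floor(1436/2) = 718


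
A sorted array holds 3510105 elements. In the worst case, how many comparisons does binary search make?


Halving sequence: 3510105 -> 1755052 -> 877526 -> 438763 -> 219381 -> 109690 -> 54845 -> 27422 -> 13711 -> 6855 -> 3427 -> 1713 -> 856 -> 428 -> 214 -> 107 -> 53 -> 26 -> 13 -> 6 -> 3 -> 1
Number of halvings = 21
Max comparisons = 21 + 1 = 22


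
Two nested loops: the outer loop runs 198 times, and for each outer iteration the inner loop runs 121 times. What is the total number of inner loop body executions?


Outer loop: 198 iterations
Inner loop: 121 iterations per outer iteration
Total = 198 * 121 = 23958


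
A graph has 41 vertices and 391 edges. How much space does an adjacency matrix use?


Adjacency matrix: V x V grid of entries
Space = V^2 = 41^2 = 41 * 41 = 1681


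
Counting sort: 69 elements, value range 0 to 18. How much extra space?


n = 69 (output array)
k = 19 (count array for 19 distinct values)
Extra space = 69 + 19 = 88


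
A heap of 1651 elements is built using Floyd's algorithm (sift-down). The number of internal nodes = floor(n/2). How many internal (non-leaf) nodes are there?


Leaf nodes occupy roughly half the array.
Sift-down is called for each internal node, starting from the last one.
Internal nodes = floor(n/2) = floor(1651/2) = 825


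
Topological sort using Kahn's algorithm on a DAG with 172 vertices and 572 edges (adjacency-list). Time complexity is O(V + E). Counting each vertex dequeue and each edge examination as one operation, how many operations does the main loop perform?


Kahn's algorithm:
  1. Compute in-degrees: O(V + E)
  2. Process queue: each vertex dequeued once (O(V))
     each edge examined once (O(E))
Total = V + E = 172 + 572 = 744


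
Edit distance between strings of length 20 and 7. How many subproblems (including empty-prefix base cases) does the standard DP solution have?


The table includes base cases (empty prefixes).
Rows: (m+1) = 21
Columns: (n+1) = 8
Total = 21 * 8 = 168


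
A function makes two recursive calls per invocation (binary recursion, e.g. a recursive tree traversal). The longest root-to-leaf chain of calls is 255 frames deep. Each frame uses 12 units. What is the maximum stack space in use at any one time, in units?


Binary recursion: the two calls run one after the other, so only one root-to-leaf chain of frames is on the stack at a time.
Maximum depth (longest chain) = 255 frames
Each frame = 12 units
Max stack space = 255 * 12 = 3060


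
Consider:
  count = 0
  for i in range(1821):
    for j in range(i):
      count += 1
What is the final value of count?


For each i, the inner loop runs i times:
  i=0: inner runs 0 times
  i=1: inner runs 1 time
  i=2: inner runs 2 times
  i=3: inner runs 3 times
  i=4: inner runs 4 times
  i=5: inner runs 5 times
  i=6: inner runs 6 times
  i=7: inner runs 7 times
  ...
Total = 0 + 1 + 2 + ... + 1820 = 1821*(1821-1)/2 = 1657110


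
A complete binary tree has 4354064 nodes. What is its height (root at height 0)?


In a complete binary tree, level k holds nodes 2^k .. 2^(k+1)-1 (1-indexed).
Height = floor(log2(n)) = floor(log2(4354064)) = 22
Check: 2^22 = 4194304 <= 4354064 < 8388608 = 2^23


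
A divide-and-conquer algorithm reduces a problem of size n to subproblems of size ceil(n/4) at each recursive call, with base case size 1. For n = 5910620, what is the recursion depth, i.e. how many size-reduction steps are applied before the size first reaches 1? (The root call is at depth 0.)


Each step divides the size by 4 (rounding up); after k steps the size is ceil(n/4^k), which equals 1 exactly when 4^k >= n.
So the depth is the smallest k with 4^k >= 5910620, i.e. ceil(log_4(5910620)).
4^11 = 4194304 < 5910620 <= 16777216 = 4^12
Recursion depth = 12


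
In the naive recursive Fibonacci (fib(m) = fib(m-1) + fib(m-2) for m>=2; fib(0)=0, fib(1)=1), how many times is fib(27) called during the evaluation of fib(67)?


Let N(m) = number of times fib(m) is called while evaluating fib(67).
N(67) = 1 (the initial call).
N(66) = 1 (only fib(67) calls it).
For 1 <= m <= 65: fib(m) is called by fib(m+1) and fib(m+2), so
  N(m) = N(m+1) + N(m+2).
fib(0) is called only by fib(2), so N(0) = N(2).
Walk down from m=67:
  N(67)=1, N(66)=1, N(65)=2, N(64)=3, N(63)=5, N(62)=8, N(61)=13, N(60)=21, N(59)=34, N(58)=55, N(57)=89, N(56)=144, N(55)=233, N(54)=377, N(53)=610, N(52)=987, N(51)=1597, N(50)=2584, N(49)=4181, N(48)=6765, N(47)=10946, N(46)=17711, N(45)=28657, N(44)=46368, N(43)=75025, N(42)=121393, N(41)=196418, N(40)=317811, N(39)=514229, N(38)=832040, N(37)=1346269, N(36)=2178309, N(35)=3524578, N(34)=5702887, N(33)=9227465, N(32)=14930352, N(31)=24157817, N(30)=39088169, N(29)=63245986, N(28)=102334155, N(27)=165580141
N(27) = 165580141


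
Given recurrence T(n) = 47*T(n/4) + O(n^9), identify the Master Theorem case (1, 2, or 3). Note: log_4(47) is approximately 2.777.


Master Theorem parameters: a=47, b=4, c=9
log_b(a) = 2.777
Compare b^c with a: 4^9 = 262144 > 47, so c > log_b(a).
Comparing c=9 vs log_b(a)=2.777:
9 > 2.777 => Case 3
Result: T(n) = O(n^9)
Master Theorem case = 3


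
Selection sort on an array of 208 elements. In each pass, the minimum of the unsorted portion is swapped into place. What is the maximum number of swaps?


Selection sort performs one swap per pass:
  Pass 1: find min in positions 0 to 207, swap with position 0
  Pass 2: find min in positions 1 to 207, swap with position 1
  Pass 3: find min in positions 2 to 207, swap with position 2
  Pass 4: find min in positions 3 to 207, swap with position 3
  Pass 5: find min in positions 4 to 207, swap with position 4
  ... (202 more passes)
Total passes (and swaps) = n - 1 = 208 - 1 = 207


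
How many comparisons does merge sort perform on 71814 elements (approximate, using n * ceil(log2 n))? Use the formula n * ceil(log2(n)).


Recursion depth: ceil(log2(71814)) = 17
Each recursion level merges n = 71814 elements
Total = 71814 * 17 = 1220838


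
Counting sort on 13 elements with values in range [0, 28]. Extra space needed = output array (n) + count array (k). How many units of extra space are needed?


Output array size: 13 (to store sorted result)
Count array size: 29 (one slot per possible value, range 0 to 28)
Total extra space = 13 + 29 = 42


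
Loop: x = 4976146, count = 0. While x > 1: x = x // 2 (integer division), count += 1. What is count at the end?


The variable x halves each step:
x = 4976146 -> 2488073 -> 1244036 -> 622018 -> 311009 -> 155504 -> 77752 -> 38876 -> 19438 -> 9719 -> 4859 -> 2429 -> 1214 -> 607 -> 303 -> 151 -> 75 -> 37 -> 18 -> 9 -> 4 -> 2 -> 1
Number of halvings = floor(log2(4976146)) = 22


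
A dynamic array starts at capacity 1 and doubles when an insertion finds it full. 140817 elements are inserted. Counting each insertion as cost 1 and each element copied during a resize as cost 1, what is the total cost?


n = 140817
Insertion costs: 140817
Resizes copy 1, 2, 4, ... up to the largest power of 2 that is <= n-1 = 140816, i.e. 131072.
Copy costs = 1 + 2 + 4 + 8 + 16 + 32 + 64 + 128 + 256 + 512 + 1024 + 2048 + 4096 + 8192 + 16384 + 32768 + 65536 + 131072 = 262143
Total = 140817 + 262143 = 402960


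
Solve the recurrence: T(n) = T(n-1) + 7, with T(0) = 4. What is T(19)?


Unrolling the recurrence:
T(19) = T(18) + 7
       = T(17) + 7 + 7
       = T(16) + 7*3
       ...
       = T(0) + 7*19
       = 4 + 133 = 137


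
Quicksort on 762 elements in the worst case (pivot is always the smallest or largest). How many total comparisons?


In the worst case, each partition step picks the worst pivot:
  Partition 1: 761 comparisons (n-1 elements to compare)
  Partition 2: 760 comparisons
  Partition 3: 759 comparisons
  Partition 4: 758 comparisons
  Partition 5: 757 comparisons
  ...
  Last partition: 0 comparisons
Total = (n-1) + (n-2) + ... + 1 + 0 = n*(n-1)/2
= 762*761/2 = 289941


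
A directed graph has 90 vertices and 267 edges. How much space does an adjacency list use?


Adjacency list: one list head per vertex + one entry per edge
Vertex heads: 90
Edge entries: 267
Total = 90 + 267 = 357


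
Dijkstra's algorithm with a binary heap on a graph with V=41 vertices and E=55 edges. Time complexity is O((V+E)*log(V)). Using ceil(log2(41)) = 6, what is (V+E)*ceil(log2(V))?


Dijkstra with a binary heap: each vertex is extracted once, each edge may relax once.
Each heap operation costs O(log V).
V + E = 41 + 55 = 96
ceil(log2(41)) = 6 (since 2^5 = 32 < 41 <= 64 = 2^6)
Total heap work = (V+E) * ceil(log2(V)) = 96 * 6 = 576


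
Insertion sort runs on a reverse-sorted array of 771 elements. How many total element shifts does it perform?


Sum of shifts = 1 + 2 + 3 + ... + 770
= 771 * 770 / 2
= 593670 / 2
= 296835


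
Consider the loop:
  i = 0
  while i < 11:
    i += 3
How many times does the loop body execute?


Starting at i = 0, each iteration adds 3.
Iterations until i >= 11:
  Iteration 1: i = 0 -> i = 3
  Iteration 2: i = 3 -> i = 6
  Iteration 3: i = 6 -> i = 9
  Iteration 4: i = 9 -> i = 12
Total iterations = ceil(11/3) = 4


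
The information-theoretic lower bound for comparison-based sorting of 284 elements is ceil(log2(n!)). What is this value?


A binary decision tree of height h has at most 2^h leaves and needs at least n! of them, so h >= ceil(log2(n!)).
284! is far too large to multiply out, so use Stirling's series:
  ln(n!) ~ n ln n - n + (1/2) ln(2 pi n) + 1/(12n)  (error below 1/(360 n^3), negligible here)
  ln(284) = 5.6489742
  n ln n = 284 * 5.6489742 = 1604.3087
  (1/2) ln(2 pi * 284) = (1/2) ln(1784.4246) = 3.7434
  1/(12*284) = 0.0003
  ln(284!) ~ 1604.3087 - 284 + 3.7434 + 0.0003 = 1324.0524
Convert to base 2: log2(284!) = 1324.0524 / ln 2 = 1324.0524 / 0.69314718 = 1910.2038
ceil(1910.2038) = 1911


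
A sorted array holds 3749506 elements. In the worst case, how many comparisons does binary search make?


Halving sequence: 3749506 -> 1874753 -> 937376 -> 468688 -> 234344 -> 117172 -> 58586 -> 29293 -> 14646 -> 7323 -> 3661 -> 1830 -> 915 -> 457 -> 228 -> 114 -> 57 -> 28 -> 14 -> 7 -> 3 -> 1
Number of halvings = 21
Max comparisons = 21 + 1 = 22


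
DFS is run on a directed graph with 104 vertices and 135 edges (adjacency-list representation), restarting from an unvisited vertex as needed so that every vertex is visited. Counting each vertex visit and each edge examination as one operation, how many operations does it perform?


A full DFS traversal processes each vertex exactly once (push/pop on stack).
Each directed edge is examined once.
V = 104, E = 135
V + E = 239


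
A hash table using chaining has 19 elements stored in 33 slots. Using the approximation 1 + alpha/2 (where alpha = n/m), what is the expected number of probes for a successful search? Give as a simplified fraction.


Load factor alpha = n/m = 19/33
Expected probes = 1 + alpha/2 = 1 + 19/(2*33)
= 1 + 19/66
= 66/66 + 19/66
= 85/66


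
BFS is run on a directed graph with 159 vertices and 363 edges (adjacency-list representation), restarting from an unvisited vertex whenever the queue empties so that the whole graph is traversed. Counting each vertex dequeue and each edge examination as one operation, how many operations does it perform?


A full BFS traversal dequeues each vertex exactly once and examines each directed edge exactly once.
V = 159 (vertex processing cost)
E = 363 (edge examination cost)
Total operations proportional to V + E = 159 + 363 = 522


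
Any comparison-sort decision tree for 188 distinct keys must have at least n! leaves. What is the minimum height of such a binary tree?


A binary decision tree of height h has at most 2^h leaves and needs at least n! of them, so h >= ceil(log2(n!)).
188! is far too large to multiply out, so use Stirling's series:
  ln(n!) ~ n ln n - n + (1/2) ln(2 pi n) + 1/(12n)  (error below 1/(360 n^3), negligible here)
  ln(188) = 5.2364420
  n ln n = 188 * 5.2364420 = 984.4511
  (1/2) ln(2 pi * 188) = (1/2) ln(1181.2388) = 3.5372
  1/(12*188) = 0.0004
  ln(188!) ~ 984.4511 - 188 + 3.5372 + 0.0004 = 799.9887
Convert to base 2: log2(188!) = 799.9887 / ln 2 = 799.9887 / 0.69314718 = 1154.1397
ceil(1154.1397) = 1155
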